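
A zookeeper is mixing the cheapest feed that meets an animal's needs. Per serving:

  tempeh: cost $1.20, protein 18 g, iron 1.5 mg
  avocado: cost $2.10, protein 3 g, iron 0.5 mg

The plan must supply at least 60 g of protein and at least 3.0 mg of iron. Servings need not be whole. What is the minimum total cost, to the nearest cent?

$4.00

An LP optimum is at a vertex; with two nutrient constraints at most two foods are used. Check each candidate.
tempeh only: max(60/18, 3.0/1.5) = 3.333 servings → $4.00.
avocado only: max(60/3, 3.0/0.5) = 20 servings → $42.00.
tempeh + avocado: the both-tight solution has a negative serving — not a feasible corner.
Cheapest feasible corner: $4.00.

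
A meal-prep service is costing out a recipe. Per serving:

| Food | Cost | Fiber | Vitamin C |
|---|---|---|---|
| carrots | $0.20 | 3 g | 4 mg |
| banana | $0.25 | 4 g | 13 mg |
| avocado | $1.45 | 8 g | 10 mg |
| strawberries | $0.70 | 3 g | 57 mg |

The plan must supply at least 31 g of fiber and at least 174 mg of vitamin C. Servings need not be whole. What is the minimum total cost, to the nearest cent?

Two binding constraints pin down two serving amounts, so the optimal mix uses at most two foods. The candidates are each food alone (scaled to the tighter of fiber/vitamin C) and each pair with both constraints tight.
carrots only: max(31/3, 174/4) = 43.5 servings → $8.70.
banana only: max(31/4, 174/13) = 13.38 servings → $3.35.
avocado only: max(31/8, 174/10) = 17.4 servings → $25.23.
strawberries only: max(31/3, 174/57) = 10.33 servings → $7.23.
carrots + banana: intersection lies outside the first quadrant.
carrots + avocado: intersection lies outside the first quadrant.
carrots + strawberries with both tight: 7.83 servings and 2.503 servings → $3.32.
banana + avocado with both targets exact would need a negative amount; discard.
banana + strawberries with both tight: 6.587 servings and 1.55 servings → $2.73.
avocado + strawberries with both tight: 2.923 servings and 2.54 servings → $6.02.
The minimum over all feasible corners is $2.73.

$2.73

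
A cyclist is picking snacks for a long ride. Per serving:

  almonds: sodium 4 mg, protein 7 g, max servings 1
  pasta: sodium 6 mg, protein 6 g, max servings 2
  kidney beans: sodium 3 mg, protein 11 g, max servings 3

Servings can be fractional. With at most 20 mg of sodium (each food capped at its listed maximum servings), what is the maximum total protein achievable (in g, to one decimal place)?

47.0 g

Protein per mg sodium: kidney beans 3.667, almonds 1.75, pasta 1.
Take 3 servings of kidney beans: uses 9 mg sodium, +33.0 g protein (running total 33.0 g).
Take 1 serving of almonds: uses 4 mg sodium, +7.0 g protein (running total 40.0 g).
Take 1.167 servings of pasta: uses 7 mg sodium, +7.0 g protein (running total 47.0 g).
Greedy by best ratio exhausts the sodium allowance optimally: 47.0 g.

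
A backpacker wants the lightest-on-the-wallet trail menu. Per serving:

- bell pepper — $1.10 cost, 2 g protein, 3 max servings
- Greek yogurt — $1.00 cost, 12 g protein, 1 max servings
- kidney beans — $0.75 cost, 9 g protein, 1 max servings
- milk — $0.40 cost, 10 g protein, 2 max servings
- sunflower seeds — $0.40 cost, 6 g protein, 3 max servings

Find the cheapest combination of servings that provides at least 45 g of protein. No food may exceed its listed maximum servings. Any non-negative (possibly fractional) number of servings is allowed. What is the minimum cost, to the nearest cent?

Cost per g of protein: milk $0.0400, sunflower seeds $0.0667, Greek yogurt $0.0833, kidney beans $0.0833, bell pepper $0.5500.
Take 2 servings of milk: +20.0 g protein for $0.80 (total $0.80, still need 25.0 g).
Take 3 servings of sunflower seeds: +18.0 g protein for $1.20 (total $2.00, still need 7.0 g).
Take 0.5833 servings of Greek yogurt: +7.0 g protein for $0.58 (total $2.58, still need 0.0 g).
Filling from the cheapest source first is optimal under one linear minimum: $2.58.

$2.58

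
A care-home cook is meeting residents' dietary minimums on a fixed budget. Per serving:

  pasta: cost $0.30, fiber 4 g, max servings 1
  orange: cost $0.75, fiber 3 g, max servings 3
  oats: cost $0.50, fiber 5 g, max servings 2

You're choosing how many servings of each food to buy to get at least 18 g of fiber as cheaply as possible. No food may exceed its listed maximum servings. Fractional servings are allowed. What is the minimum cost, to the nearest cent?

Cost per g of fiber: pasta $0.0750, oats $0.1000, orange $0.2500.
Take 1 serving of pasta: +4.0 g fiber for $0.30 (total $0.30, still need 14.0 g).
Take 2 servings of oats: +10.0 g fiber for $1.00 (total $1.30, still need 4.0 g).
Take 1.333 servings of orange: +4.0 g fiber for $1.00 (total $2.30, still need 0.0 g).
Filling from the cheapest source first is optimal under one linear minimum: $2.30.

$2.30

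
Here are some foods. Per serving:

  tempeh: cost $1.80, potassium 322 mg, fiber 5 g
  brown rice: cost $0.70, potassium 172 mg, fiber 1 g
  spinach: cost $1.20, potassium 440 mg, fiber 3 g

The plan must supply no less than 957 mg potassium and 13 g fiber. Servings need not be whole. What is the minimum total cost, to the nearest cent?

$4.74

Compare the cost at each extreme point of the feasible region.
tempeh only: max(957/322, 13/5) = 2.972 servings → $5.35.
brown rice only: max(957/172, 13/1) = 13 servings → $9.10.
spinach only: max(957/440, 13/3) = 4.333 servings → $5.20.
tempeh + brown rice with both tight: 2.377 servings and 1.113 servings → $5.06.
tempeh + spinach with both tight: 2.309 servings and 0.4854 servings → $4.74.
brown rice + spinach: intersection lies outside the first quadrant.
So the least-cost plan costs $4.74.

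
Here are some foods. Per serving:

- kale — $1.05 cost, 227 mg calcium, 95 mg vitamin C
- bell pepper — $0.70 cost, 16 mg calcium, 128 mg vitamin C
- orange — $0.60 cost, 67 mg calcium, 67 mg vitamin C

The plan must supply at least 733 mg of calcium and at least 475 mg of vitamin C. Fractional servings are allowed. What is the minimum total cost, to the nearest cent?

$4.26

For a min-cost LP with two ≥-constraints, a basic feasible solution has at most two positive variables.
kale only: max(733/227, 475/95) = 5 servings → $5.25.
bell pepper only: max(733/16, 475/128) = 45.81 servings → $32.07.
orange only: max(733/67, 475/67) = 10.94 servings → $6.56.
kale + bell pepper with both tight: 3.131 servings and 1.387 servings → $4.26.
kale + orange with both tight: 1.955 servings and 4.318 servings → $4.64.
bell pepper + orange with both targets exact would need a negative amount; discard.
So the least-cost plan costs $4.26.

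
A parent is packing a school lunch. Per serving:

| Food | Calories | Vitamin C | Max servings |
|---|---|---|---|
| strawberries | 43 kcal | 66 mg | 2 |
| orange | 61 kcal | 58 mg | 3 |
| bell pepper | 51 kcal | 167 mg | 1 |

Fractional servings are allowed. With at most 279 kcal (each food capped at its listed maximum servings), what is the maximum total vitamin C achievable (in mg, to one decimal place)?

Vitamin C per kcal: bell pepper 3.275, strawberries 1.535, orange 0.9508.
Take 1 serving of bell pepper: uses 51 kcal, +167.0 mg vitamin C (running total 167.0 mg).
Take 2 servings of strawberries: uses 86 kcal, +132.0 mg vitamin C (running total 299.0 mg).
Take 2.328 servings of orange: uses 142 kcal, +135.0 mg vitamin C (running total 434.0 mg).
Greedy by best ratio exhausts the calories allowance optimally: 434.0 mg.

434.0 mg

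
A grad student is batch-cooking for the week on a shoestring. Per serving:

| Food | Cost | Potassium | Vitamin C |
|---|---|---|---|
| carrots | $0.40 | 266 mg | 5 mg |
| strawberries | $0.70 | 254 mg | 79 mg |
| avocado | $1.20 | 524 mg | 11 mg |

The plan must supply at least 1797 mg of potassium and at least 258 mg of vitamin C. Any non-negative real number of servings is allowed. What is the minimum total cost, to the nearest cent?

$3.66

Compare the cost at each extreme point of the feasible region.
carrots only: max(1797/266, 258/5) = 51.6 servings → $20.64.
strawberries only: max(1797/254, 258/79) = 7.075 servings → $4.95.
avocado only: max(1797/524, 258/11) = 23.45 servings → $28.15.
carrots + strawberries with both tight: 3.871 servings and 3.021 servings → $3.66.
carrots + avocado: the both-tight solution has a negative serving — not a feasible corner.
strawberries + avocado with both tight: 2.99 servings and 1.98 servings → $4.47.
So the least-cost plan costs $3.66.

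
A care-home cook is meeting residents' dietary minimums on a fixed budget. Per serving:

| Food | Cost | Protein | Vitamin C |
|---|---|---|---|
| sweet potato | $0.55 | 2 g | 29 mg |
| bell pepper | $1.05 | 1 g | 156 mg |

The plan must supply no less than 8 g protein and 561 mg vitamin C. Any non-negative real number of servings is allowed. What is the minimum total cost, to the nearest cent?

$4.64

For a min-cost LP with two ≥-constraints, a basic feasible solution has at most two positive variables.
sweet potato only: max(8/2, 561/29) = 19.34 servings → $10.64.
bell pepper only: max(8/1, 561/156) = 8 servings → $8.40.
sweet potato + bell pepper with both tight: 2.428 servings and 3.145 servings → $4.64.
So the least-cost plan costs $4.64.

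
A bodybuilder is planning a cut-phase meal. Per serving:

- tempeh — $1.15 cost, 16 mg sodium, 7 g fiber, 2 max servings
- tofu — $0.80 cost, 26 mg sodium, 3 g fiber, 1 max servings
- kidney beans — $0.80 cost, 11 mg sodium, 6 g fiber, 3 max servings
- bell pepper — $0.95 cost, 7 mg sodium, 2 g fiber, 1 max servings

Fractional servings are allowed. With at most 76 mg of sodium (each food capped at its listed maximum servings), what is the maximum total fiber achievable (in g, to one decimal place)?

Fiber per mg sodium: kidney beans 0.5455, tempeh 0.4375, bell pepper 0.2857, tofu 0.1154.
Take 3 servings of kidney beans: uses 33 mg sodium, +18.0 g fiber (running total 18.0 g).
Take 2 servings of tempeh: uses 32 mg sodium, +14.0 g fiber (running total 32.0 g).
Take 1 serving of bell pepper: uses 7 mg sodium, +2.0 g fiber (running total 34.0 g).
Take 0.1538 servings of tofu: uses 4 mg sodium, +0.5 g fiber (running total 34.5 g).
Greedy by best ratio exhausts the sodium allowance optimally: 34.5 g.

34.5 g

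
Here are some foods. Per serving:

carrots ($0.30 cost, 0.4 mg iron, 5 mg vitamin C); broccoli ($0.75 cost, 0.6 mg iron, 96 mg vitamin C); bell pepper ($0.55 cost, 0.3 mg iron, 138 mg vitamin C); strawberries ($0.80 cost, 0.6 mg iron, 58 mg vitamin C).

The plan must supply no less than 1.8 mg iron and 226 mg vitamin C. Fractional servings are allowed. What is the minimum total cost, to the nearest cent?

$1.84

carrots only: max(1.8/0.4, 226/5) = 45.2 servings → $13.56.
broccoli only: max(1.8/0.6, 226/96) = 3 servings → $2.25.
bell pepper only: max(1.8/0.3, 226/138) = 6 servings → $3.30.
strawberries only: max(1.8/0.6, 226/58) = 3.897 servings → $3.12.
carrots + broccoli with both tight: 1.051 servings and 2.299 servings → $2.04.
carrots + bell pepper with both tight: 3.363 servings and 1.516 servings → $1.84.
carrots + strawberries: the both-tight solution has a negative serving — not a feasible corner.
broccoli + bell pepper: the both-tight solution has a negative serving — not a feasible corner.
broccoli + strawberries with both tight: 1.368 servings and 1.632 servings → $2.33.
bell pepper + strawberries with both tight: 0.4771 servings and 2.761 servings → $2.47.
So the least-cost plan costs $1.84.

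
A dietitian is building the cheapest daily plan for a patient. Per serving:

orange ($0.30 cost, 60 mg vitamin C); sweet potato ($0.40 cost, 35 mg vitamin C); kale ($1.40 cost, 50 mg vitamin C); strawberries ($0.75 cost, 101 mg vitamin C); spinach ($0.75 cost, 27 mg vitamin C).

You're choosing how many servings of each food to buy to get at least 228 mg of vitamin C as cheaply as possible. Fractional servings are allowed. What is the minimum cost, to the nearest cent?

$1.14

Cost per mg of vitamin C: orange $0.0050, strawberries $0.0074, sweet potato $0.0114, spinach $0.0278, kale $0.0280.
With no serving limits, use only orange: 228 mg / 60 mg = 3.8 servings × $0.30 = $1.14.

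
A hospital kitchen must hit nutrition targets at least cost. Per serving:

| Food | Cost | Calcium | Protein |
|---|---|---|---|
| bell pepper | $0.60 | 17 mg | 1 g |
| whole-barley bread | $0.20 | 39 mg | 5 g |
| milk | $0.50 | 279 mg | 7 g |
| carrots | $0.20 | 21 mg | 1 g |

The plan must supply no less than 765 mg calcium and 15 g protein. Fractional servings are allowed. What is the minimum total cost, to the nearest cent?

$1.37

Compare the cost at each extreme point of the feasible region.
bell pepper only: max(765/17, 15/1) = 45 servings → $27.00.
whole-barley bread only: max(765/39, 15/5) = 19.62 servings → $3.92.
milk only: max(765/279, 15/7) = 2.742 servings → $1.37.
carrots only: max(765/21, 15/1) = 36.43 servings → $7.29.
bell pepper + whole-barley bread: the both-tight solution has a negative serving — not a feasible corner.
bell pepper + milk: intersection lies outside the first quadrant.
bell pepper + carrots with both targets exact would need a negative amount; discard.
whole-barley bread + milk: intersection lies outside the first quadrant.
whole-barley bread + carrots with both targets exact would need a negative amount; discard.
milk + carrots: the both-tight solution has a negative serving — not a feasible corner.
Cheapest feasible corner: $1.37.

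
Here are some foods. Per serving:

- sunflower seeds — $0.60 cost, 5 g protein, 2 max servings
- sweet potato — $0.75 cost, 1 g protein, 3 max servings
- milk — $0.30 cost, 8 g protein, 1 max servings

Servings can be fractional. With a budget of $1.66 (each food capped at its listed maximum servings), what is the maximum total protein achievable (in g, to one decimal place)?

18.2 g

Protein per dollar: milk 26.67, sunflower seeds 8.333, sweet potato 1.333.
Take 1 serving of milk: spends $0.30, +8.0 g protein (running total 8.0 g).
Take 2 servings of sunflower seeds: spends $1.20, +10.0 g protein (running total 18.0 g).
Take 0.2133 servings of sweet potato: spends $0.16, +0.2 g protein (running total 18.2 g).
Filling greedily by protein-per-dollar is optimal for one linear limit, giving 18.2 g.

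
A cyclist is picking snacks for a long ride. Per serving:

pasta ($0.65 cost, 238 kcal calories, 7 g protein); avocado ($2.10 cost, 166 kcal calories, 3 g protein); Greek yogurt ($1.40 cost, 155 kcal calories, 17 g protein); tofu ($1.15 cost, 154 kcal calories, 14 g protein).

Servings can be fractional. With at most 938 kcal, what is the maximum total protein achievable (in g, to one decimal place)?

102.9 g

Protein per kcal: Greek yogurt 0.1097, tofu 0.09091, pasta 0.02941, avocado 0.01807.
With no serving limits, spend the whole calories allowance on Greek yogurt: 938 kcal / 155 kcal × 17 g = 102.9 g.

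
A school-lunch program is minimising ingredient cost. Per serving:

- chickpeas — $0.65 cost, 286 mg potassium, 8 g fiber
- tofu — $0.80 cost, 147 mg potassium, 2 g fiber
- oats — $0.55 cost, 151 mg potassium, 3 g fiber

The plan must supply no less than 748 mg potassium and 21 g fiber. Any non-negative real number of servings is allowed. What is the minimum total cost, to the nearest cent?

With two linear requirements the optimum uses one or two foods; enumerate the corners.
chickpeas only: max(748/286, 21/8) = 2.625 servings → $1.71.
tofu only: max(748/147, 21/2) = 10.5 servings → $8.40.
oats only: max(748/151, 21/3) = 7 servings → $3.85.
chickpeas + tofu with both targets exact would need a negative amount; discard.
chickpeas + oats with both targets exact would need a negative amount; discard.
tofu + oats: the both-tight solution has a negative serving — not a feasible corner.
So the least-cost plan costs $1.71.

$1.71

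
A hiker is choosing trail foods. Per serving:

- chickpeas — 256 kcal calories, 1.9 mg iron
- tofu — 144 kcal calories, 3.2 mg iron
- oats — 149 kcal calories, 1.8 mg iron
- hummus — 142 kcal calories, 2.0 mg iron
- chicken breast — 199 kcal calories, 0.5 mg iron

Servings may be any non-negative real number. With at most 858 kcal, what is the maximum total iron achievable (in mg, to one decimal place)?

19.1 mg

Iron per kcal: tofu 0.02222, hummus 0.01408, oats 0.01208, chickpeas 0.007422, chicken breast 0.002513.
With no serving limits, spend the whole calories allowance on tofu: 858 kcal / 144 kcal × 3.2 mg = 19.1 mg.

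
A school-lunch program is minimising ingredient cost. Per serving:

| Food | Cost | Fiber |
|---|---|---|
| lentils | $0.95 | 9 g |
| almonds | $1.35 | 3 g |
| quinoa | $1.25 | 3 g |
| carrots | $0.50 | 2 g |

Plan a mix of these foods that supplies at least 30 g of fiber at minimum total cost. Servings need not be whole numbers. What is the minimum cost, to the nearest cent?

$3.17

Cost per g of fiber: lentils $0.1056, carrots $0.2500, quinoa $0.4167, almonds $0.4500.
With no serving limits, use only lentils: 30 g / 9 g = 3.333 servings × $0.95 = $3.17.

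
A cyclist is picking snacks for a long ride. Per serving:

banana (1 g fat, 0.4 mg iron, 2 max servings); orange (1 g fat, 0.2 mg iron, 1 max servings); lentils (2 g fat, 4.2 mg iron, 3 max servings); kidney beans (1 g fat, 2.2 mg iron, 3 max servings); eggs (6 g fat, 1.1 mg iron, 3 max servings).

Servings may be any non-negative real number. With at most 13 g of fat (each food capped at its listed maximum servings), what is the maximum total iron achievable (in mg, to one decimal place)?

Iron per g fat: kidney beans 2.2, lentils 2.1, banana 0.4, orange 0.2, eggs 0.1833.
Take 3 servings of kidney beans: uses 3 g fat, +6.6 mg iron (running total 6.6 mg).
Take 3 servings of lentils: uses 6 g fat, +12.6 mg iron (running total 19.2 mg).
Take 2 servings of banana: uses 2 g fat, +0.8 mg iron (running total 20.0 mg).
Take 1 serving of orange: uses 1 g fat, +0.2 mg iron (running total 20.2 mg).
Take 0.1667 servings of eggs: uses 1 g fat, +0.2 mg iron (running total 20.4 mg).
Filling greedily by iron-per-g fat is optimal for one linear limit, giving 20.4 mg.

20.4 mg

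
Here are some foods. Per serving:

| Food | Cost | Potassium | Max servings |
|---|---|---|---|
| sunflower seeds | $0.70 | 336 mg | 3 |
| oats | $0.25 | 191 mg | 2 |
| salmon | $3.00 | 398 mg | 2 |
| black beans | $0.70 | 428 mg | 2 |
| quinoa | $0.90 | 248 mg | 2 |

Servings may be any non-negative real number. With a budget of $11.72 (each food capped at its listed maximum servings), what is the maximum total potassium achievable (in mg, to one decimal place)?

3527.4 mg

Potassium per dollar: oats 764, black beans 611.4, sunflower seeds 480, quinoa 275.6, salmon 132.7.
Take 2 servings of oats: spends $0.50, +382.0 mg potassium (running total 382.0 mg).
Take 2 servings of black beans: spends $1.40, +856.0 mg potassium (running total 1238.0 mg).
Take 3 servings of sunflower seeds: spends $2.10, +1008.0 mg potassium (running total 2246.0 mg).
Take 2 servings of quinoa: spends $1.80, +496.0 mg potassium (running total 2742.0 mg).
Take 1.973 servings of salmon: spends $5.92, +785.4 mg potassium (running total 3527.4 mg).
Greedy by best ratio exhausts the cost allowance optimally: 3527.4 mg.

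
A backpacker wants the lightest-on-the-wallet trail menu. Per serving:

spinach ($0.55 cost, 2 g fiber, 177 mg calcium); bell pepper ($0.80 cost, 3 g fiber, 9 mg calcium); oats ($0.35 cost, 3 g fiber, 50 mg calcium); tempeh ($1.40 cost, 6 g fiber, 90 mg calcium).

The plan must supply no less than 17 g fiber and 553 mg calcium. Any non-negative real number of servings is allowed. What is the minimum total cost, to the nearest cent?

$2.58

Two binding constraints pin down two serving amounts, so the optimal mix uses at most two foods. The candidates are each food alone (scaled to the tighter of fiber/calcium) and each pair with both constraints tight.
spinach only: max(17/2, 553/177) = 8.5 servings → $4.67.
bell pepper only: max(17/3, 553/9) = 61.44 servings → $49.16.
oats only: max(17/3, 553/50) = 11.06 servings → $3.87.
tempeh only: max(17/6, 553/90) = 6.144 servings → $8.60.
spinach + bell pepper with both tight: 2.936 servings and 3.71 servings → $4.58.
spinach + oats with both tight: 1.877 servings and 4.415 servings → $2.58.
spinach + tempeh with both tight: 2.027 servings and 2.158 servings → $4.14.
bell pepper + oats: intersection lies outside the first quadrant.
bell pepper + tempeh: intersection lies outside the first quadrant.
oats + tempeh with both targets exact would need a negative amount; discard.
So the least-cost plan costs $2.58.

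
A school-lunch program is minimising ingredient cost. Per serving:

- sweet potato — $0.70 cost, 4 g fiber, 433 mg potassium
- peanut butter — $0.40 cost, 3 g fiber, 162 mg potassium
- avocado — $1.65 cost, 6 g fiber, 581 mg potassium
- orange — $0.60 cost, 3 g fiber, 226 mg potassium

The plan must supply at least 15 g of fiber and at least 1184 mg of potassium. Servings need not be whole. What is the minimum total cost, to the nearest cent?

Minimising a linear cost over {fiber ≥ 15, potassium ≥ 1184, servings ≥ 0} — the optimum is at a vertex, using one or two foods.
sweet potato only: max(15/4, 1184/433) = 3.75 servings → $2.62.
peanut butter only: max(15/3, 1184/162) = 7.309 servings → $2.92.
avocado only: max(15/6, 1184/581) = 2.5 servings → $4.12.
orange only: max(15/3, 1184/226) = 5.239 servings → $3.14.
sweet potato + peanut butter with both tight: 1.724 servings and 2.702 servings → $2.29.
sweet potato + avocado: intersection lies outside the first quadrant.
sweet potato + orange with both tight: 0.4101 servings and 4.453 servings → $2.96.
peanut butter + avocado with both tight: 2.089 servings and 1.455 servings → $3.24.
peanut butter + orange: the both-tight solution has a negative serving — not a feasible corner.
avocado + orange with both tight: 0.4186 servings and 4.163 servings → $3.19.
Cheapest feasible corner: $2.29.

$2.29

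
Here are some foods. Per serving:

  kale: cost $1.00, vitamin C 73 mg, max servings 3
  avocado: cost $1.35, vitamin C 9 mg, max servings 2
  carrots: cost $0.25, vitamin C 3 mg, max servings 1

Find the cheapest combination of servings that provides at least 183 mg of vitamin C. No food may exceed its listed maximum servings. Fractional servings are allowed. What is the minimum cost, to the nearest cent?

$2.51

Cost per mg of vitamin C: kale $0.0137, carrots $0.0833, avocado $0.1500.
Take 2.507 servings of kale: +183.0 mg vitamin C for $2.51 (total $2.51, still need 0.0 mg).
Greedy by cheapest-per-mg is optimal for a single linear constraint, so the minimum cost is $2.51.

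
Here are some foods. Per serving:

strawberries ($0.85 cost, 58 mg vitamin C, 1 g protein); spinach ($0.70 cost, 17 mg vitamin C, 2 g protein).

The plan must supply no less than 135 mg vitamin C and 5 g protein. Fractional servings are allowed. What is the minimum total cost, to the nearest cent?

$2.68

strawberries only: max(135/58, 5/1) = 5 servings → $4.25.
spinach only: max(135/17, 5/2) = 7.941 servings → $5.56.
strawberries + spinach with both tight: 1.869 servings and 1.566 servings → $2.68.
The minimum over all feasible corners is $2.68.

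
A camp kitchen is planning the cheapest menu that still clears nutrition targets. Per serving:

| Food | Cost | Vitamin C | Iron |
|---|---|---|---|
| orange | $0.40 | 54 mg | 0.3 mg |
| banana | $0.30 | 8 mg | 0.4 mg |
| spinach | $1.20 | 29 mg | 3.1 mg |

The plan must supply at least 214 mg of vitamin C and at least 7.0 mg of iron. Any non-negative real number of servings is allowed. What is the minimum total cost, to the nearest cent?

$3.53

Two binding constraints pin down two serving amounts, so the optimal mix uses at most two foods. The candidates are each food alone (scaled to the tighter of vitamin C/iron) and each pair with both constraints tight.
orange only: max(214/54, 7.0/0.3) = 23.33 servings → $9.33.
banana only: max(214/8, 7.0/0.4) = 26.75 servings → $8.03.
spinach only: max(214/29, 7.0/3.1) = 7.379 servings → $8.86.
orange + banana with both tight: 1.542 servings and 16.34 servings → $5.52.
orange + spinach with both tight: 2.901 servings and 1.977 servings → $3.53.
banana + spinach: intersection lies outside the first quadrant.
The minimum over all feasible corners is $3.53.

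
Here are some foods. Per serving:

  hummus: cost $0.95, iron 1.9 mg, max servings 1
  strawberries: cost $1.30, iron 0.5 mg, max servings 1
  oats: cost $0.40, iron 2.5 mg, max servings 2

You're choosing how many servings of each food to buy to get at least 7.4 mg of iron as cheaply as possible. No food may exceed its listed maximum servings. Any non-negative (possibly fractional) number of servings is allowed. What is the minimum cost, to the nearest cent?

$3.05

Cost per mg of iron: oats $0.1600, hummus $0.5000, strawberries $2.6000.
Take 2 servings of oats: +5.0 mg iron for $0.80 (total $0.80, still need 2.4 mg).
Take 1 serving of hummus: +1.9 mg iron for $0.95 (total $1.75, still need 0.5 mg).
Take 1 serving of strawberries: +0.5 mg iron for $1.30 (total $3.05, still need 0.0 mg).
Greedy by cheapest-per-mg is optimal for a single linear constraint, so the minimum cost is $3.05.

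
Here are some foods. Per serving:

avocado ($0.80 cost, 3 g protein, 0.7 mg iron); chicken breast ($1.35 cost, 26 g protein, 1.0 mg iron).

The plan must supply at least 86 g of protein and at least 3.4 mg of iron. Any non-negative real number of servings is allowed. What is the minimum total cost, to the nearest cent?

avocado only: max(86/3, 3.4/0.7) = 28.67 servings → $22.93.
chicken breast only: max(86/26, 3.4/1.0) = 3.4 servings → $4.59.
avocado + chicken breast with both tight: 0.1579 servings and 3.289 servings → $4.57.
Cheapest feasible corner: $4.57.

$4.57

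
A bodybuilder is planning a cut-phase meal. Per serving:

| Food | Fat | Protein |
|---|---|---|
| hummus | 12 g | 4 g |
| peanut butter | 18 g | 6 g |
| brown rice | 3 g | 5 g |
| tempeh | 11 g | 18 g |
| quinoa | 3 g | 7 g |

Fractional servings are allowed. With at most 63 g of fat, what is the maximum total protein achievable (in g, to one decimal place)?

Protein per g fat: quinoa 2.333, brown rice 1.667, tempeh 1.636, hummus 0.3333, peanut butter 0.3333.
With no serving limits, spend the whole fat allowance on quinoa: 63 g / 3 g × 7 g = 147.0 g.

147.0 g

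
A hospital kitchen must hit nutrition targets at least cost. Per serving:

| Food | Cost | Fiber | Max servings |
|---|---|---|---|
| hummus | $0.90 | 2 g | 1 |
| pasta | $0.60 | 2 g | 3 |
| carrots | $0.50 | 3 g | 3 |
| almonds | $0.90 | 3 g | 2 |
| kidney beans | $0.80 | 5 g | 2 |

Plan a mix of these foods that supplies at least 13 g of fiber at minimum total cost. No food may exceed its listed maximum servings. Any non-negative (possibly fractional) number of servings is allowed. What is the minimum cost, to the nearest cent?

Cost per g of fiber: kidney beans $0.1600, carrots $0.1667, pasta $0.3000, almonds $0.3000, hummus $0.4500.
Take 2 servings of kidney beans: +10.0 g fiber for $1.60 (total $1.60, still need 3.0 g).
Take 1 serving of carrots: +3.0 g fiber for $0.50 (total $2.10, still need 0.0 g).
Filling from the cheapest source first is optimal under one linear minimum: $2.10.

$2.10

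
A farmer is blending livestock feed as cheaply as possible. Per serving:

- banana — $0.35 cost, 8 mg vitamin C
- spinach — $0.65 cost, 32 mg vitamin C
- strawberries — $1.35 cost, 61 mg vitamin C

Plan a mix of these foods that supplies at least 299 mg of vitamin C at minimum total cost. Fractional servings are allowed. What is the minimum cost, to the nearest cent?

Cost per mg of vitamin C: spinach $0.0203, strawberries $0.0221, banana $0.0437.
With no serving limits, use only spinach: 299 mg / 32 mg = 9.344 servings × $0.65 = $6.07.

$6.07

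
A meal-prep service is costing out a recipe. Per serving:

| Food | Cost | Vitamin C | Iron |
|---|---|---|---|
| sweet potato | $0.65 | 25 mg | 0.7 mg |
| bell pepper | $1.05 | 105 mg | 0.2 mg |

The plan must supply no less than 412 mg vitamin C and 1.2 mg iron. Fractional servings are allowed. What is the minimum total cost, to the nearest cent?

Minimising a linear cost over {vitamin C ≥ 412, iron ≥ 1.2, servings ≥ 0} — the optimum is at a vertex, using one or two foods.
sweet potato only: max(412/25, 1.2/0.7) = 16.48 servings → $10.71.
bell pepper only: max(412/105, 1.2/0.2) = 6 servings → $6.30.
sweet potato + bell pepper with both tight: 0.6365 servings and 3.772 servings → $4.37.
The minimum over all feasible corners is $4.37.

$4.37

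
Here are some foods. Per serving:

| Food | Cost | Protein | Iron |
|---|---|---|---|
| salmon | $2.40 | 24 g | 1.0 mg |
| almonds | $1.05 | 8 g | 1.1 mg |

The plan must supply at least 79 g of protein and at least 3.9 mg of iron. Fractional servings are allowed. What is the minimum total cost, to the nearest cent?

$8.10

With two linear requirements the optimum uses one or two foods; enumerate the corners.
salmon only: max(79/24, 3.9/1.0) = 3.9 servings → $9.36.
almonds only: max(79/8, 3.9/1.1) = 9.875 servings → $10.37.
salmon + almonds with both tight: 3.027 servings and 0.7935 servings → $8.10.
Cheapest feasible corner: $8.10.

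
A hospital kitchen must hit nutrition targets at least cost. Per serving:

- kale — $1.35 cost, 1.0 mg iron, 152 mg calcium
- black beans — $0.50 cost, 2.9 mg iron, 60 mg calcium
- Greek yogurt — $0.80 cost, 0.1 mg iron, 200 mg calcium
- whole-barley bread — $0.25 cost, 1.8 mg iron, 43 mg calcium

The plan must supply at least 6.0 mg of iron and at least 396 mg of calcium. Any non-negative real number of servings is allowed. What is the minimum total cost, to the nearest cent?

$1.84

Two binding constraints pin down two serving amounts, so the optimal mix uses at most two foods. The candidates are each food alone (scaled to the tighter of iron/calcium) and each pair with both constraints tight.
kale only: max(6.0/1.0, 396/152) = 6 servings → $8.10.
black beans only: max(6.0/2.9, 396/60) = 6.6 servings → $3.30.
Greek yogurt only: max(6.0/0.1, 396/200) = 60 servings → $48.00.
whole-barley bread only: max(6.0/1.8, 396/43) = 9.209 servings → $2.30.
kale + black beans with both tight: 2.07 servings and 1.355 servings → $3.47.
kale + Greek yogurt: the both-tight solution has a negative serving — not a feasible corner.
kale + whole-barley bread with both tight: 1.972 servings and 2.238 servings → $3.22.
black beans + Greek yogurt with both tight: 2.022 servings and 1.374 servings → $2.11.
black beans + whole-barley bread: the both-tight solution has a negative serving — not a feasible corner.
Greek yogurt + whole-barley bread with both tight: 1.279 servings and 3.262 servings → $1.84.
The minimum over all feasible corners is $1.84.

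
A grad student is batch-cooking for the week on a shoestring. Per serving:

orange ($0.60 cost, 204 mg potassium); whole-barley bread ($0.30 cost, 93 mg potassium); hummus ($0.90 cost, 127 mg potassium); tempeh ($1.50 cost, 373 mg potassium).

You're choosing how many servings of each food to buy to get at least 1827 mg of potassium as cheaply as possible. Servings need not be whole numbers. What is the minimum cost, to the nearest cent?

$5.37

Cost per mg of potassium: orange $0.0029, whole-barley bread $0.0032, tempeh $0.0040, hummus $0.0071.
With no serving limits, use only orange: 1827 mg / 204 mg = 8.956 servings × $0.60 = $5.37.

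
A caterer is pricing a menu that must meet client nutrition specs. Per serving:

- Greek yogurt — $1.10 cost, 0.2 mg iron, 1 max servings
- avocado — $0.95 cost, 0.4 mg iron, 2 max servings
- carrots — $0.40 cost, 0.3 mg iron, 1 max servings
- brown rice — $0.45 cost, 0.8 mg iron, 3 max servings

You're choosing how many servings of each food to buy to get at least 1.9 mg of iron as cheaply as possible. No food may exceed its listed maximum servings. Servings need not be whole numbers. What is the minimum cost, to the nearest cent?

Cost per mg of iron: brown rice $0.5625, carrots $1.3333, avocado $2.3750, Greek yogurt $5.5000.
Take 2.375 servings of brown rice: +1.9 mg iron for $1.07 (total $1.07, still need 0.0 mg).
Greedy by cheapest-per-mg is optimal for a single linear constraint, so the minimum cost is $1.07.

$1.07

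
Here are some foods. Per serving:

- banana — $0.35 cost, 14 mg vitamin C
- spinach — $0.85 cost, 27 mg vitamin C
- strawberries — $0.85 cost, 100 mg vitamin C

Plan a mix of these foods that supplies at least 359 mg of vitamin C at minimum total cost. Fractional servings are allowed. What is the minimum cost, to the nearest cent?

$3.05

Cost per mg of vitamin C: strawberries $0.0085, banana $0.0250, spinach $0.0315.
With no serving limits, use only strawberries: 359 mg / 100 mg = 3.59 servings × $0.85 = $3.05.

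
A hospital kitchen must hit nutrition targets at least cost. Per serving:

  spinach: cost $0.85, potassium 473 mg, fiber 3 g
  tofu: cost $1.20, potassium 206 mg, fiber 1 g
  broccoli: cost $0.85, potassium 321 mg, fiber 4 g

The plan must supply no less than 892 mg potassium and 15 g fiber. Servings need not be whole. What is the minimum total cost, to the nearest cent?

spinach only: max(892/473, 15/3) = 5 servings → $4.25.
tofu only: max(892/206, 15/1) = 15 servings → $18.00.
broccoli only: max(892/321, 15/4) = 3.75 servings → $3.19.
spinach + tofu: intersection lies outside the first quadrant.
spinach + broccoli: intersection lies outside the first quadrant.
tofu + broccoli: intersection lies outside the first quadrant.
Cheapest feasible corner: $3.19.

$3.19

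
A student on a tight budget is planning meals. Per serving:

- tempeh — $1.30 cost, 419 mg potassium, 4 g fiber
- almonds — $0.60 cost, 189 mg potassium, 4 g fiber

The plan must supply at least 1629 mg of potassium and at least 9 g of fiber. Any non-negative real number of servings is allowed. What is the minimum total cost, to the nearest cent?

$5.05

With two linear requirements the optimum uses one or two foods; enumerate the corners.
tempeh only: max(1629/419, 9/4) = 3.888 servings → $5.05.
almonds only: max(1629/189, 9/4) = 8.619 servings → $5.17.
tempeh + almonds: intersection lies outside the first quadrant.
So the least-cost plan costs $5.05.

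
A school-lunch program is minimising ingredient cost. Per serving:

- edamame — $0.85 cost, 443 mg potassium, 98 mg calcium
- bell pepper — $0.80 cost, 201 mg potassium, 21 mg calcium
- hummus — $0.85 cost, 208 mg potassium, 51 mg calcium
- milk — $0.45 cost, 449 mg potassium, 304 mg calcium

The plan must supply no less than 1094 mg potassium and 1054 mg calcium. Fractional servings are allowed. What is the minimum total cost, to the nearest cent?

This is a tiny linear program; its minimum lies at a vertex of the feasible set. List the vertices and price them.
edamame only: max(1094/443, 1054/98) = 10.76 servings → $9.14.
bell pepper only: max(1094/201, 1054/21) = 50.19 servings → $40.15.
hummus only: max(1094/208, 1054/51) = 20.67 servings → $17.57.
milk only: max(1094/449, 1054/304) = 3.467 servings → $1.56.
edamame + bell pepper: the both-tight solution has a negative serving — not a feasible corner.
edamame + hummus: intersection lies outside the first quadrant.
edamame + milk: the both-tight solution has a negative serving — not a feasible corner.
bell pepper + hummus with both targets exact would need a negative amount; discard.
bell pepper + milk: intersection lies outside the first quadrant.
hummus + milk: intersection lies outside the first quadrant.
So the least-cost plan costs $1.56.

$1.56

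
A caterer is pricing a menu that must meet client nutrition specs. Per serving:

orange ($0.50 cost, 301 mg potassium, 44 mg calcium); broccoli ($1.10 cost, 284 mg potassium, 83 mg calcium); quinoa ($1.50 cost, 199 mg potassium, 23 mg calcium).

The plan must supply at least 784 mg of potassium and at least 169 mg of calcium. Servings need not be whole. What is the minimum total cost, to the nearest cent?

$1.92

For a min-cost LP with two ≥-constraints, a basic feasible solution has at most two positive variables.
orange only: max(784/301, 169/44) = 3.841 servings → $1.92.
broccoli only: max(784/284, 169/83) = 2.761 servings → $3.04.
quinoa only: max(784/199, 169/23) = 7.348 servings → $11.02.
orange + broccoli with both tight: 1.368 servings and 1.311 servings → $2.13.
orange + quinoa: the both-tight solution has a negative serving — not a feasible corner.
broccoli + quinoa with both tight: 1.562 servings and 1.71 servings → $4.28.
So the least-cost plan costs $1.92.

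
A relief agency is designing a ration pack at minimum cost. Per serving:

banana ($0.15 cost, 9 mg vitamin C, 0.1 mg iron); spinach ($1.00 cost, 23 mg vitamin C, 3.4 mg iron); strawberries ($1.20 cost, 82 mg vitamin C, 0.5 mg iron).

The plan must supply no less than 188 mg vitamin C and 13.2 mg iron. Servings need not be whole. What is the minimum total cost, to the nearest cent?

With two linear requirements the optimum uses one or two foods; enumerate the corners.
banana only: max(188/9, 13.2/0.1) = 132 servings → $19.80.
spinach only: max(188/23, 13.2/3.4) = 8.174 servings → $8.17.
strawberries only: max(188/82, 13.2/0.5) = 26.4 servings → $31.68.
banana + spinach with both tight: 11.86 servings and 3.534 servings → $5.31.
banana + strawberries with both targets exact would need a negative amount; discard.
spinach + strawberries with both tight: 3.698 servings and 1.256 servings → $5.20.
The minimum over all feasible corners is $5.20.

$5.20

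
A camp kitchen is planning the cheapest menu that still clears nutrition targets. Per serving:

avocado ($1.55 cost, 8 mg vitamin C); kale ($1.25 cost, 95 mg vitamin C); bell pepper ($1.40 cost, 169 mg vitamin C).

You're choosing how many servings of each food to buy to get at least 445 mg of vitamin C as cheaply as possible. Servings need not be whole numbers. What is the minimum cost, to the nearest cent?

$3.69

Cost per mg of vitamin C: bell pepper $0.0083, kale $0.0132, avocado $0.1938.
With no serving limits, use only bell pepper: 445 mg / 169 mg = 2.633 servings × $1.40 = $3.69.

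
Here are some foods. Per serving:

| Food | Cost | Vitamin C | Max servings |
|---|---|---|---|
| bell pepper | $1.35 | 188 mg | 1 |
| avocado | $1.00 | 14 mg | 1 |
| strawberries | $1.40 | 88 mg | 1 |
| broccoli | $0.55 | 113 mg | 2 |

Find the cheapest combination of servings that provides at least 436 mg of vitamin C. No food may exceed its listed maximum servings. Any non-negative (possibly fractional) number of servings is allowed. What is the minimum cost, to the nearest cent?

$2.80

Cost per mg of vitamin C: broccoli $0.0049, bell pepper $0.0072, strawberries $0.0159, avocado $0.0714.
Take 2 servings of broccoli: +226.0 mg vitamin C for $1.10 (total $1.10, still need 210.0 mg).
Take 1 serving of bell pepper: +188.0 mg vitamin C for $1.35 (total $2.45, still need 22.0 mg).
Take 0.25 servings of strawberries: +22.0 mg vitamin C for $0.35 (total $2.80, still need 0.0 mg).
Filling from the cheapest source first is optimal under one linear minimum: $2.80.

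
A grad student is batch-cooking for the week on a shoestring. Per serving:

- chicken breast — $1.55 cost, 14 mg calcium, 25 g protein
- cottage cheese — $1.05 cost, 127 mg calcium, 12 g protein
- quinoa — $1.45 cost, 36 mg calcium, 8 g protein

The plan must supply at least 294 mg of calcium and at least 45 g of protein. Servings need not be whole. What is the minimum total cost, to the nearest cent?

$3.47

The cheapest plan sits at a corner of the feasible region — with two constraints it uses at most two foods.
chicken breast only: max(294/14, 45/25) = 21 servings → $32.55.
cottage cheese only: max(294/127, 45/12) = 3.75 servings → $3.94.
quinoa only: max(294/36, 45/8) = 8.167 servings → $11.84.
chicken breast + cottage cheese with both tight: 0.7273 servings and 2.235 servings → $3.47.
chicken breast + quinoa with both targets exact would need a negative amount; discard.
cottage cheese + quinoa with both tight: 1.253 servings and 3.745 servings → $6.75.
The minimum over all feasible corners is $3.47.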